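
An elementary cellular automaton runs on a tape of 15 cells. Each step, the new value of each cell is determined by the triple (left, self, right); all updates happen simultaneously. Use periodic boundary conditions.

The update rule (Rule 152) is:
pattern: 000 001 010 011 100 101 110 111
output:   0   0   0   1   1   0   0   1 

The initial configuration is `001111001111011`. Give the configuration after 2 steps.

001100001101000

101110101110010
001100001101000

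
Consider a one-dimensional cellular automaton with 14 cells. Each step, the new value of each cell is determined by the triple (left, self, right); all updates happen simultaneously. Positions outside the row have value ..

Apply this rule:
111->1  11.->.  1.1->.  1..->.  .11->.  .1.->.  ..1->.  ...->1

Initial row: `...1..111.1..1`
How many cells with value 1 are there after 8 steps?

11.....1......
...111...11111
11..1..1..111.
...........1..
1111111111...1
.11111111..1..
..111111.....1
1..1111..111..
count of 1: 8

8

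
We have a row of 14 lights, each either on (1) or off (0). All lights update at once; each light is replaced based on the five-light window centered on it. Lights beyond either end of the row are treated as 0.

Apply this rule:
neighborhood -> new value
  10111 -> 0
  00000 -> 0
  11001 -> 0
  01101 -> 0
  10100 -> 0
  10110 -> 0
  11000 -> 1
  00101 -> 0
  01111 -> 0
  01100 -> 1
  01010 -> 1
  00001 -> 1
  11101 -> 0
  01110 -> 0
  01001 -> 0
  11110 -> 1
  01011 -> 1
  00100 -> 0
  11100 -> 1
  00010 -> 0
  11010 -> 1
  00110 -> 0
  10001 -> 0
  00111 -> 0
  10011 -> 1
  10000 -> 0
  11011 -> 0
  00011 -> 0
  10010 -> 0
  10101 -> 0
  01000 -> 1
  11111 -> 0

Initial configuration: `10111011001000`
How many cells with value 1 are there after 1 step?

01000001000100
count of 1: 3

3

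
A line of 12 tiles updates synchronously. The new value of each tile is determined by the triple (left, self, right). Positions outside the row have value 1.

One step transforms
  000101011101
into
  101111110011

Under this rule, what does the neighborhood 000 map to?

At position 1 the neighborhood is 000; the next row has 0 there.

0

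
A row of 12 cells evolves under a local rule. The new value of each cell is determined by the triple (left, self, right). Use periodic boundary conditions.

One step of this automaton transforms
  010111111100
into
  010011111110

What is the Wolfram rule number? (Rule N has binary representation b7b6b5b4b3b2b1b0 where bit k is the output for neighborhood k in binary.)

212

position 4: 111 → 1  (bit 7 = 1)
position 9: 110 → 1  (bit 6 = 1)
position 2: 101 → 0  (bit 5 = 0)
position 10: 100 → 1  (bit 4 = 1)
position 3: 011 → 0  (bit 3 = 0)
position 1: 010 → 1  (bit 2 = 1)
position 0: 001 → 0  (bit 1 = 0)
position 11: 000 → 0  (bit 0 = 0)
bits b7..b0 = 11010100 = 212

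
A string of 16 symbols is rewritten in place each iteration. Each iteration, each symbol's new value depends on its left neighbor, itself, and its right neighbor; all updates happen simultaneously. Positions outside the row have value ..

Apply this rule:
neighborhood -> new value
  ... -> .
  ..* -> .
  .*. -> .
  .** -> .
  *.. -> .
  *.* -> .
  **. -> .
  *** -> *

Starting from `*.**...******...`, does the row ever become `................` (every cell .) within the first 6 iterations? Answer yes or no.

........****....
.........**.....
................
all cells are . at iteration 3

yes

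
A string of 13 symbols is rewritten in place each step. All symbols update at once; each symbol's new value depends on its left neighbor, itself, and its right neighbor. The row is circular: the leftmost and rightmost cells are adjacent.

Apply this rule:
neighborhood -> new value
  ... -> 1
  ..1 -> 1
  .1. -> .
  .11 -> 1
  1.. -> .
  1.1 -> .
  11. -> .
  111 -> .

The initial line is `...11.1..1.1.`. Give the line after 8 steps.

1..1111....11

step 1: 1111....1....
step 2: 1....111..111
step 3: ..1111...11..
step 4: 111....111..1
step 5: ....1111...11
step 6: .1111....111.
step 7: 11....1111...
step 8: 1..1111....11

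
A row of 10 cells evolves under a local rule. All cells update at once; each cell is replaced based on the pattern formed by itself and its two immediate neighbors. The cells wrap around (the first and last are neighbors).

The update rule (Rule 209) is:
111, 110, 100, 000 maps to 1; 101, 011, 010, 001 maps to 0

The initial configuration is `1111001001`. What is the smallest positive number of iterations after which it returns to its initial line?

iteration 1: 1111100100
iteration 2: 0111110010
iteration 3: 0011111001
iteration 4: 1001111100
iteration 5: 0100111110
iteration 6: 0010011111
iteration 7: 1001001111
iteration 8: 1100100111
iteration 9: 1110010011
iteration 10: 1111001001

10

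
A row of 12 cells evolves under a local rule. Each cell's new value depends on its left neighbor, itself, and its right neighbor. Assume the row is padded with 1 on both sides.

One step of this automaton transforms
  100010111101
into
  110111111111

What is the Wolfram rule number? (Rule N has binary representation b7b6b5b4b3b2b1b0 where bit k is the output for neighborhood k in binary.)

254

position 7: 111 → 1  (bit 7 = 1)
position 0: 110 → 1  (bit 6 = 1)
position 5: 101 → 1  (bit 5 = 1)
position 1: 100 → 1  (bit 4 = 1)
position 6: 011 → 1  (bit 3 = 1)
position 4: 010 → 1  (bit 2 = 1)
position 3: 001 → 1  (bit 1 = 1)
position 2: 000 → 0  (bit 0 = 0)
bits b7..b0 = 11111110 = 254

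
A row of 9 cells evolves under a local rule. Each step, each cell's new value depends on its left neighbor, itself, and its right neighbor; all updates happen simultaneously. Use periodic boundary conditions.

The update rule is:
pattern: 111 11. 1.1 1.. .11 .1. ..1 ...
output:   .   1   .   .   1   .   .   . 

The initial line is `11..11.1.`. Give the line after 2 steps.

11..11...

11..11...
11..11...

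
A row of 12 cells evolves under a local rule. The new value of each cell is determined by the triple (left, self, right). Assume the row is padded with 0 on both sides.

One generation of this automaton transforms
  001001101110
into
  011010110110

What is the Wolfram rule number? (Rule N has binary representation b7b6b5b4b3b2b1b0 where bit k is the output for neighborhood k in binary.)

230

position 9: 111 → 1  (bit 7 = 1)
position 6: 110 → 1  (bit 6 = 1)
position 7: 101 → 1  (bit 5 = 1)
position 3: 100 → 0  (bit 4 = 0)
position 5: 011 → 0  (bit 3 = 0)
position 2: 010 → 1  (bit 2 = 1)
position 1: 001 → 1  (bit 1 = 1)
position 0: 000 → 0  (bit 0 = 0)
bits b7..b0 = 11100110 = 230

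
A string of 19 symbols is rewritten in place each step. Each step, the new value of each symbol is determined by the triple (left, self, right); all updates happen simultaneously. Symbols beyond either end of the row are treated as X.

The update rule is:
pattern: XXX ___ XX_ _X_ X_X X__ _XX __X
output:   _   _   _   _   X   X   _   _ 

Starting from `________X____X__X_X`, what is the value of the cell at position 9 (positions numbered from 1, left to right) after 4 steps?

_

X________X____X__X_
_X________X____X__X
X_X________X____X__
_X_X________X____X_
position 9 holds _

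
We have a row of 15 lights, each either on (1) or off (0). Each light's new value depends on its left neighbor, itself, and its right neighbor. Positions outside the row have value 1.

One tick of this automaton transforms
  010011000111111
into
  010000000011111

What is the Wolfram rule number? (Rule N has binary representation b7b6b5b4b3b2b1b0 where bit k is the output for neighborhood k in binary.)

132

position 10: 111 → 1  (bit 7 = 1)
position 5: 110 → 0  (bit 6 = 0)
position 0: 101 → 0  (bit 5 = 0)
position 2: 100 → 0  (bit 4 = 0)
position 4: 011 → 0  (bit 3 = 0)
position 1: 010 → 1  (bit 2 = 1)
position 3: 001 → 0  (bit 1 = 0)
position 7: 000 → 0  (bit 0 = 0)
bits b7..b0 = 10000100 = 132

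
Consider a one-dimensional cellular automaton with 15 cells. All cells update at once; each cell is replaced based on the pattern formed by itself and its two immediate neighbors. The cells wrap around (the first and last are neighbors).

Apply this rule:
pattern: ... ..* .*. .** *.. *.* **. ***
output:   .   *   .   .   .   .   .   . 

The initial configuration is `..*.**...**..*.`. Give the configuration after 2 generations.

*......*...*...

generation 1: .*......*...*..
generation 2: *......*...*...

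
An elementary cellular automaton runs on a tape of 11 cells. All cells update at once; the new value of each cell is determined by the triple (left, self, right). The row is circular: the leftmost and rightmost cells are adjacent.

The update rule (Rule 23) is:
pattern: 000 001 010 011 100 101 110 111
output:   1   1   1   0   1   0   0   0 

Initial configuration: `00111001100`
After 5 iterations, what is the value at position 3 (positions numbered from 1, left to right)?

0

11000110011
00111001100  (repeats iteration 0; period 2)
iteration 5: 11000110011
position 3 holds 0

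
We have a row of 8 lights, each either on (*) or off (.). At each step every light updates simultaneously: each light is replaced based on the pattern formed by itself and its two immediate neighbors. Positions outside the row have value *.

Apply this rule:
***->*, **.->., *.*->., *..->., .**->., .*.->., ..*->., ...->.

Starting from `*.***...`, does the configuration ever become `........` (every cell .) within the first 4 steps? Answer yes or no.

...*....
........
all cells are . at step 2

yes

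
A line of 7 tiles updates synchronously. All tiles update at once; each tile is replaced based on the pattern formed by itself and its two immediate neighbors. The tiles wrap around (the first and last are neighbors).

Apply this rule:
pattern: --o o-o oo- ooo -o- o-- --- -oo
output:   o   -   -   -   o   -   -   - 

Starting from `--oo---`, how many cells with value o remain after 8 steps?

-o-----
oo-----
------o
-----oo
----o--
---oo--
--o----
-oo----
count of o: 2

2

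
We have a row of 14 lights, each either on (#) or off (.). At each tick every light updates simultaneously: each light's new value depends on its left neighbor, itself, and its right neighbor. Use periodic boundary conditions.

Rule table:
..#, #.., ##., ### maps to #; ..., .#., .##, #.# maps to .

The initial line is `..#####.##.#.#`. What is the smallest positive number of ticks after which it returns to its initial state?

28

##.####..#....
.#..#####.#..#
..##.####..##.
.#.#..#####.##
....##.####..#
#..#.#..#####.
.##...##.####.
#.##.#.#..####
#..#....##.###
###.#..#.#..##
###..##...##.#
#####.##.#.#..
.####..#....##
..#####.#..#.#
##.####..##...
.#..#####.##.#
..##.####..#..
.#.#..#####.#.
#...##.####..#
##.#.#..#####.
.#....##.####.
#.#..#.#..####
#..##...##.###
###.##.#.#..##
###..#....##.#
#####.#..#.#..
.####..##...##
..#####.##.#.#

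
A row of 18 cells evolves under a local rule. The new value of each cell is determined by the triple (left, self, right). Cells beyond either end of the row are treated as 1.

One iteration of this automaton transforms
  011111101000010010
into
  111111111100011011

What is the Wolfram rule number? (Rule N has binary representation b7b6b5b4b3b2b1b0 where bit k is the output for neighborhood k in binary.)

position 2: 111 → 1  (bit 7 = 1)
position 6: 110 → 1  (bit 6 = 1)
position 0: 101 → 1  (bit 5 = 1)
position 9: 100 → 1  (bit 4 = 1)
position 1: 011 → 1  (bit 3 = 1)
position 8: 010 → 1  (bit 2 = 1)
position 12: 001 → 0  (bit 1 = 0)
position 10: 000 → 0  (bit 0 = 0)
bits b7..b0 = 11111100 = 252

252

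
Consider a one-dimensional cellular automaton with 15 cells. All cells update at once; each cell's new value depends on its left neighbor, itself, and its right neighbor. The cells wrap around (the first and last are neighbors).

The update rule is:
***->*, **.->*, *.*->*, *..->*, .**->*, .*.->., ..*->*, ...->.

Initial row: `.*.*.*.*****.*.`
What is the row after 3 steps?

step 1: *.*.*.*******.*
step 2: **.*.**********
step 3: ***.***********

***.***********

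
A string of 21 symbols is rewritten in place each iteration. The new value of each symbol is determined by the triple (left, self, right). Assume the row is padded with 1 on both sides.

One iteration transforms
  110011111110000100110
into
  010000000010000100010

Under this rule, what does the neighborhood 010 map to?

At position 15 the neighborhood is 010; the next row has 1 there.

1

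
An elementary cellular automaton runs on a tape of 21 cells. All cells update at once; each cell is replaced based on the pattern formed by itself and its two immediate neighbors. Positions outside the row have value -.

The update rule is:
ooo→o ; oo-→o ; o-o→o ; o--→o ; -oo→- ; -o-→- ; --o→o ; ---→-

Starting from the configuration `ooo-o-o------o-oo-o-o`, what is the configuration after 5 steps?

-o-o-ooo-o-oo-o-o-o-o

step 1: -ooo-o-o----o-o-oo-o-
step 2: o-ooo-o-o--o-o-o-oo-o
step 3: -o-ooo-o-oo-o-o-o-oo-
step 4: o-o-ooo-o-oo-o-o-o-oo
step 5: -o-o-ooo-o-oo-o-o-o-o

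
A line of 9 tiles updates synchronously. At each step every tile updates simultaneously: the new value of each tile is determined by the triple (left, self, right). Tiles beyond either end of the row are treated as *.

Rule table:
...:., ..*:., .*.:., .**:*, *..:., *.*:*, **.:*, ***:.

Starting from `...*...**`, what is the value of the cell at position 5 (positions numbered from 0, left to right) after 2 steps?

.

.......*.
........*
position 5 holds .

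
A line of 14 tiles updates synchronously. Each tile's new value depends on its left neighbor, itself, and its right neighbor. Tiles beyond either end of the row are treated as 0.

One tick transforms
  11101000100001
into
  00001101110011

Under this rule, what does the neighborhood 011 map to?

0

At position 0 the neighborhood is 011; the next row has 0 there.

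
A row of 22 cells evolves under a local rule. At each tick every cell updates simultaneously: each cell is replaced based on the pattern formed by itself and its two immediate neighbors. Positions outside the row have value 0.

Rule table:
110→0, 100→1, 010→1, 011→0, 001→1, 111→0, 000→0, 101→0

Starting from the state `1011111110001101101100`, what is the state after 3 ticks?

tick 1: 1000000001010000000010
tick 2: 1100000011011000000111
tick 3: 0010000100000100001000

0010000100000100001000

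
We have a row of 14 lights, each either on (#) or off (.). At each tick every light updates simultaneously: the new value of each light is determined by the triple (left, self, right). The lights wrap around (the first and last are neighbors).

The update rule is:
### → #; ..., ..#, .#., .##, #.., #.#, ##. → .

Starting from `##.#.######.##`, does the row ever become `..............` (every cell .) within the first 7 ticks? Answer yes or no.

#.....####...#
.......##.....
..............
all cells are . at tick 3

yes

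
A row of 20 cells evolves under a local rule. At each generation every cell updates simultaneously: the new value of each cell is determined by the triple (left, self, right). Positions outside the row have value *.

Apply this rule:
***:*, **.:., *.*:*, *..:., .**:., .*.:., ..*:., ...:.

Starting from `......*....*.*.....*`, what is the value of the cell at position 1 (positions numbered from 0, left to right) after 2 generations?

.

generation 1: ............*.......
generation 2: ....................
position 1 holds .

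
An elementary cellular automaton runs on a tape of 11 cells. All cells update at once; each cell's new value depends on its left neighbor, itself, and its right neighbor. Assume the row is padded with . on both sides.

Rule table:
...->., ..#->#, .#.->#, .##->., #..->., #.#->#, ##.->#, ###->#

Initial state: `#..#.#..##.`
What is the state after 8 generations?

#.####.#.#.
##.#######.
.##.######.
#.##.#####.
##.##.####.
.##.##.###.
#.##.##.##.
##.##.##.#.

##.##.##.#.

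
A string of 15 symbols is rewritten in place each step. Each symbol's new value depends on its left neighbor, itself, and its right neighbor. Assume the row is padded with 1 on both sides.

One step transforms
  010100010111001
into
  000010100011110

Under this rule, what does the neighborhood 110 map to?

At position 11 the neighborhood is 110; the next row has 1 there.

1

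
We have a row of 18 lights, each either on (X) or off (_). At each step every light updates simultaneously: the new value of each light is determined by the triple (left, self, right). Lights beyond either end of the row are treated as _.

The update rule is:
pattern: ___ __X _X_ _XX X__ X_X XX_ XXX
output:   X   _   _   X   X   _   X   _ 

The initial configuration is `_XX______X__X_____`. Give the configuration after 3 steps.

__XXXX_XXX____XX__

_XXXXXXX__X__XXXXX
_X_____XX__X_X___X
__XXXX_XXX____XX__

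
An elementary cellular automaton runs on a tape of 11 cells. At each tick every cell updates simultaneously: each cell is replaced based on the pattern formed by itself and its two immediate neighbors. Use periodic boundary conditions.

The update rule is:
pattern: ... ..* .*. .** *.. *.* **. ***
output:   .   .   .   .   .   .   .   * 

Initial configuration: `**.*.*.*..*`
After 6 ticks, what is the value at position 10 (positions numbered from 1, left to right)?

*..........
...........
...........  (fixed point — unchanged through tick 6)
position 10 holds .

.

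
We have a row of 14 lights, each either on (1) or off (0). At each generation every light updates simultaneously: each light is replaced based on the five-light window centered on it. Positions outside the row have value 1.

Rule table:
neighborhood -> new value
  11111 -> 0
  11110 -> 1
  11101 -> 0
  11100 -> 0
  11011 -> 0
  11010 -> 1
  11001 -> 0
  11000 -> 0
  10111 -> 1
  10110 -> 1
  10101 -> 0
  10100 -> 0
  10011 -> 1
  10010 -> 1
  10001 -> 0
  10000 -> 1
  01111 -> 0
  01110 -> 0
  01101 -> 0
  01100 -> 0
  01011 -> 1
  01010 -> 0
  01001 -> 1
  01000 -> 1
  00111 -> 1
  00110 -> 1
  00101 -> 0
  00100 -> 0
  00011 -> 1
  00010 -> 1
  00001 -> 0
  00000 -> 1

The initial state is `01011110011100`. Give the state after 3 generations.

01000110000110

generation 1: 10110100110001
generation 2: 00101011100011
generation 3: 01000110000110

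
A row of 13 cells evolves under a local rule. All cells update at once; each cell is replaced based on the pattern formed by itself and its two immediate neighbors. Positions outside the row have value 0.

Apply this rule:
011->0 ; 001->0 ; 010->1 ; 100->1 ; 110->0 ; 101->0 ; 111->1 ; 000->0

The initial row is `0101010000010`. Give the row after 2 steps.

0101011000011
0101000100000

0101000100000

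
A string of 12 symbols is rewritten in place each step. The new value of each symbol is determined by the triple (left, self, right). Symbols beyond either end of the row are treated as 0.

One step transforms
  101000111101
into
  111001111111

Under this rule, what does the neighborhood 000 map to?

0

At position 4 the neighborhood is 000; the next row has 0 there.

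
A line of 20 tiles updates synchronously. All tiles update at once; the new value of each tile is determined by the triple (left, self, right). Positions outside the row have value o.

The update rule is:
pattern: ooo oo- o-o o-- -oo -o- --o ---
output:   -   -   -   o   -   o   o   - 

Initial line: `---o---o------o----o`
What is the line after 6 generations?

---o-o---o---oooo---

generation 1: o-ooo-ooo----ooo--o-
generation 2: ---------o--o---ooo-
generation 3: o-------oooooo-o----
generation 4: -o-----o-------oo--o
generation 5: -oo---ooo-----o--oo-
generation 6: ---o-o---o---oooo---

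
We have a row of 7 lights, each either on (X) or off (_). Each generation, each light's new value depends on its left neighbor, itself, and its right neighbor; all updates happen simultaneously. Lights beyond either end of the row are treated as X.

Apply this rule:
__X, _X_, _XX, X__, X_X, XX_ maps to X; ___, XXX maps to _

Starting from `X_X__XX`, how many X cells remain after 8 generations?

generation 1: XXXXXX_
generation 2: _____XX
generation 3: X___XX_
generation 4: XX_XXXX
generation 5: _XXX___
generation 6: XX_XX_X
generation 7: _XXXXXX
generation 8: XX_____
count of X: 2

2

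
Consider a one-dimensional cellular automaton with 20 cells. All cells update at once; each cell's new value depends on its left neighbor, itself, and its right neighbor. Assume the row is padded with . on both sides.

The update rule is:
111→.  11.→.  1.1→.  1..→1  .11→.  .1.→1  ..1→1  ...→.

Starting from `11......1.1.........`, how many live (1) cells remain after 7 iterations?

..1....11.11........
.111..1.....1.......
1...1111...111......
11.1....1.1...1.....
...11..11.11.111....
..1..11.........1...
.1111..1.......111..
count of 1: 8

8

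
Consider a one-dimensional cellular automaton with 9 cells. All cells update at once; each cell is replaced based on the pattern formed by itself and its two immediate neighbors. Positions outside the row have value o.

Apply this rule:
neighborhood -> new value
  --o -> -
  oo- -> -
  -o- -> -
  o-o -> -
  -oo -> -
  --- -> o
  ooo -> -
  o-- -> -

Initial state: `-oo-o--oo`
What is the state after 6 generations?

-ooooooo-

---------
-ooooooo-
---------  (repeats generation 1; period 2)
generation 6: -ooooooo-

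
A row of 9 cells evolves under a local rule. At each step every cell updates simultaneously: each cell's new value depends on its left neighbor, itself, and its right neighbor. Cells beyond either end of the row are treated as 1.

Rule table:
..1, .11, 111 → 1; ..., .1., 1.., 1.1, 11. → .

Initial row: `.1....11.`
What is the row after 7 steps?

step 1: .....11..
step 2: ....11..1
step 3: ...11..11
step 4: ..11..111
step 5: .11..1111
step 6: .1..11111
step 7: ...111111

...111111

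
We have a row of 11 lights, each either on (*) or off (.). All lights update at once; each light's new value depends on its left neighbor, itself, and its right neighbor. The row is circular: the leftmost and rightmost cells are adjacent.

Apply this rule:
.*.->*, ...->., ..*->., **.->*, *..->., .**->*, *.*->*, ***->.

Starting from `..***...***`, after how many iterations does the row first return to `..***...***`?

iteration 1: ..*.*...*.*
iteration 2: ..***...***

2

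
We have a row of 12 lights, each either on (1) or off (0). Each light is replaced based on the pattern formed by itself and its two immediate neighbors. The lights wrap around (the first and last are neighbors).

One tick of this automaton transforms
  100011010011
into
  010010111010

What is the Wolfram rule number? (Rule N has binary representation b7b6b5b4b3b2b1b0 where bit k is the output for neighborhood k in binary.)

60

position 11: 111 → 0  (bit 7 = 0)
position 0: 110 → 0  (bit 6 = 0)
position 6: 101 → 1  (bit 5 = 1)
position 1: 100 → 1  (bit 4 = 1)
position 4: 011 → 1  (bit 3 = 1)
position 7: 010 → 1  (bit 2 = 1)
position 3: 001 → 0  (bit 1 = 0)
position 2: 000 → 0  (bit 0 = 0)
bits b7..b0 = 00111100 = 60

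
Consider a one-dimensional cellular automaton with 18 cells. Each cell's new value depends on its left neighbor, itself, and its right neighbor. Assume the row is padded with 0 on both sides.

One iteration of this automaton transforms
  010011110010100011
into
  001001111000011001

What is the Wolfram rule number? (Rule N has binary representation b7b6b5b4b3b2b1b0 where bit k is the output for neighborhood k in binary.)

position 5: 111 → 1  (bit 7 = 1)
position 7: 110 → 1  (bit 6 = 1)
position 11: 101 → 0  (bit 5 = 0)
position 2: 100 → 1  (bit 4 = 1)
position 4: 011 → 0  (bit 3 = 0)
position 1: 010 → 0  (bit 2 = 0)
position 0: 001 → 0  (bit 1 = 0)
position 14: 000 → 1  (bit 0 = 1)
bits b7..b0 = 11010001 = 209

209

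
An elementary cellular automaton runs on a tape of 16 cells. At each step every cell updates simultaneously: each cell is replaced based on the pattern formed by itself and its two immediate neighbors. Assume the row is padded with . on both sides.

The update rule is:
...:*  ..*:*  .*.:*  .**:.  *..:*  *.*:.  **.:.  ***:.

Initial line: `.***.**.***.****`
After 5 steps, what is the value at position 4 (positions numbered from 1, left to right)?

.

*...............
****************
................
****************  (repeats step 2; period 2)
step 5: ................
position 4 holds .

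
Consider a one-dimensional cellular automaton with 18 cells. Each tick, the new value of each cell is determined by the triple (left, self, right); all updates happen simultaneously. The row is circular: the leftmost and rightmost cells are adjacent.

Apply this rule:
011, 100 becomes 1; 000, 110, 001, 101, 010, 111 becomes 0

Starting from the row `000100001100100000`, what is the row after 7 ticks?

000010001010010000
000001000001001000
000000100000100100
000000010000010010
000000001000001001
100000000100000100
010000000010000010

010000000010000010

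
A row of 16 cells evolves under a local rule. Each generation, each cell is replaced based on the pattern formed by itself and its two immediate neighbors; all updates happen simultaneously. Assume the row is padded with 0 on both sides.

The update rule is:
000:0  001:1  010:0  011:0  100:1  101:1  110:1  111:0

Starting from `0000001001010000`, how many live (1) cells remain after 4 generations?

0000010110101000
0000101011010100
0001010101101010
0010101010110101
count of 1: 8

8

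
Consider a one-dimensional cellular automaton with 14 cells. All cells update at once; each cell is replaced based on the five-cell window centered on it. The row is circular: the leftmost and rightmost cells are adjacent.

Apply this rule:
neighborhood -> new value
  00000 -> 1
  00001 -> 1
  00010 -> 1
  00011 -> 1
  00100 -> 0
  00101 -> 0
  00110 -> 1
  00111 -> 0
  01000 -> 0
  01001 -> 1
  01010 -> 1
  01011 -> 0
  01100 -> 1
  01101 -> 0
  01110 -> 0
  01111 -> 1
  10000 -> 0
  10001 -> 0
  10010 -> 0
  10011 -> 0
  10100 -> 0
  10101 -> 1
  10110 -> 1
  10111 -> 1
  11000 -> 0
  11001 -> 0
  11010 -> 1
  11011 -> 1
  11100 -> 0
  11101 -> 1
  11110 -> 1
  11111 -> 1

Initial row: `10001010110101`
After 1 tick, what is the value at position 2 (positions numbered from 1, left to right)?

0

10010110101101
position 2 holds 0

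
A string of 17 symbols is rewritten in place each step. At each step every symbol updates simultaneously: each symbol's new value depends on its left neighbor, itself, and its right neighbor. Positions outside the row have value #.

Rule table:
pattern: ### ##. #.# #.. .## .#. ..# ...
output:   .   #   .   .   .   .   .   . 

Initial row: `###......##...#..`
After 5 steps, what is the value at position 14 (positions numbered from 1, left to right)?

.

step 1: ..#.......#......
step 2: .................
step 3: .................  (fixed point — unchanged through step 5)
position 14 holds .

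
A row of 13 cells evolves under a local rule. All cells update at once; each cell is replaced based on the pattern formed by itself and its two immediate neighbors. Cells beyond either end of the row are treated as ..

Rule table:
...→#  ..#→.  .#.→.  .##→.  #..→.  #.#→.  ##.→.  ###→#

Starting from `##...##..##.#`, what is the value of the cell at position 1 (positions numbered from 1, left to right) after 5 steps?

.

...#.........
##...########
...#..######.
##.....####..
...###..##..#
position 1 holds .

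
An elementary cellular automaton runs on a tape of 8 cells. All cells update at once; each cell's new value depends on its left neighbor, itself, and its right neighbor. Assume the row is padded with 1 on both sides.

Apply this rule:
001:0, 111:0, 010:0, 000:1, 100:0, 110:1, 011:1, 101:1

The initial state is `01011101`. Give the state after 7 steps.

11111000

10110111
11111100
00000100
01110000
11010110
01101111
11111000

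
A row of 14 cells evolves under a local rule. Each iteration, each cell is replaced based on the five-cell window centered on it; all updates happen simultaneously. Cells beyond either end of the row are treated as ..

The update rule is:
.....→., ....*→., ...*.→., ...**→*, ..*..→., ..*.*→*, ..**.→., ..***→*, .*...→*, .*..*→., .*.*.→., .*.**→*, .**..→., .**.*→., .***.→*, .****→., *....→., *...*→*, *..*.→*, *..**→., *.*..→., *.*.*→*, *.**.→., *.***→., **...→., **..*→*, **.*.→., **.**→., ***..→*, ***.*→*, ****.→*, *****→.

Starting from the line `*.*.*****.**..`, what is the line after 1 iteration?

*.**...**.....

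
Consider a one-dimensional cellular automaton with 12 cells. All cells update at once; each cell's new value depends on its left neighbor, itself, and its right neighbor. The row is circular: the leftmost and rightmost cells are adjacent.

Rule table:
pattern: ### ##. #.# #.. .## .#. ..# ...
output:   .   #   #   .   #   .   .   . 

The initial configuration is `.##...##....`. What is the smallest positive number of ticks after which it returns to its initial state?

tick 1: .##...##....

1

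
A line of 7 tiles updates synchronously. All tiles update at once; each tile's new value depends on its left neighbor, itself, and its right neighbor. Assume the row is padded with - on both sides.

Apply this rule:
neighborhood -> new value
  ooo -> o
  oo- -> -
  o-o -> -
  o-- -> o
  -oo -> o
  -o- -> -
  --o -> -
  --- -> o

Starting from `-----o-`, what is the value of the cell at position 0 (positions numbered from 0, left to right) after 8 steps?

-

oooo--o
ooo-o--
oo---oo
o-oo-o-
--o---o
o--oo--
-o-o-oo
-----o-
position 0 holds -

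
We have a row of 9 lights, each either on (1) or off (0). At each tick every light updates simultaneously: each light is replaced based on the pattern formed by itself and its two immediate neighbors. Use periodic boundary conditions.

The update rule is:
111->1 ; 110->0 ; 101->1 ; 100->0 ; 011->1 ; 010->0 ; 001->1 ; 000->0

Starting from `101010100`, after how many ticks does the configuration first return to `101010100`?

010101001
101010010
010100101
101001010
010010101
100101010
001010101
010101010
101010100

9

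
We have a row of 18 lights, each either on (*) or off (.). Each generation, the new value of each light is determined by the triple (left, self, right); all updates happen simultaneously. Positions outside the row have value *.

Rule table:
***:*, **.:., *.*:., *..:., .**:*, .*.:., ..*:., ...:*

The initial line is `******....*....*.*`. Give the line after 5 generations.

generation 1: *****..**...**...*
generation 2: ****...*..*.*..*.*
generation 3: ***..*...........*
generation 4: **.....*********.*
generation 5: *..***.********..*

*..***.********..*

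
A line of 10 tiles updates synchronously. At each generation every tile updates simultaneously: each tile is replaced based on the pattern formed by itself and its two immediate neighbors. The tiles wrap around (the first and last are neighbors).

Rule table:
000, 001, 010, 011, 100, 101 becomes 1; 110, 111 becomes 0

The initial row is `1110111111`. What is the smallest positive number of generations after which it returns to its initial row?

20

0001100000
1111011111
0000110000
1111101111
0000011000
1111110111
0000001100
1111111011
0000000110
1111111101
0000000011
1111111110
1000000001
0111111111
1100000000
1011111111
0110000000
1101111111
0011000000
1110111111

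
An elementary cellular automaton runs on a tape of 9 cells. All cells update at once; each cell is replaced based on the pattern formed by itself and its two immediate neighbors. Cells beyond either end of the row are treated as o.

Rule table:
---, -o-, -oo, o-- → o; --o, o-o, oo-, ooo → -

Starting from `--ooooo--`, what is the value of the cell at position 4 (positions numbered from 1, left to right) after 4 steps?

o-o----o-
--oooo-o-
o-o----o-  (repeats step 1; period 2)
step 4: --oooo-o-
position 4 holds o

o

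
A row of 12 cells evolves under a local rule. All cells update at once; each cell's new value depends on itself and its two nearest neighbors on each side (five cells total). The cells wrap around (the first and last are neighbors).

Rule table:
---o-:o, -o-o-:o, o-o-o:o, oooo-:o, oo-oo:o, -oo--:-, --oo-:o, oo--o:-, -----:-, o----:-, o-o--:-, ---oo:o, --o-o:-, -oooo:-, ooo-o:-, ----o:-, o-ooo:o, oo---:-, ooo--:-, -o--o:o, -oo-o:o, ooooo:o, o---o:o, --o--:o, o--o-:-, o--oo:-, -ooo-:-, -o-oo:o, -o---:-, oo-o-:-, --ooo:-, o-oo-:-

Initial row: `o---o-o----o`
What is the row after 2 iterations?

--oo-----oo-

iteration 1: --oo-o----oo
iteration 2: --oo-----oo-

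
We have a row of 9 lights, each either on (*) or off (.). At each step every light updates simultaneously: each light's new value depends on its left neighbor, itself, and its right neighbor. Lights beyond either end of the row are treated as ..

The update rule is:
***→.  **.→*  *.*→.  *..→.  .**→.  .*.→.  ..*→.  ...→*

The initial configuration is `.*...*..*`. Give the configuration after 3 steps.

.*.*....*

step 1: ...*.....
step 2: **...****
step 3: .*.*....*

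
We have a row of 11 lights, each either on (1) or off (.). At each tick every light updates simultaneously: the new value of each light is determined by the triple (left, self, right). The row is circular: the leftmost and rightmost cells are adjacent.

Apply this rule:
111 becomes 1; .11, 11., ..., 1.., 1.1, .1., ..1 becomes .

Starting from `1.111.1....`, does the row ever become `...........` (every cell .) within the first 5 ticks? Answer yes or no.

...1.......
...........
all cells are . at tick 2

yes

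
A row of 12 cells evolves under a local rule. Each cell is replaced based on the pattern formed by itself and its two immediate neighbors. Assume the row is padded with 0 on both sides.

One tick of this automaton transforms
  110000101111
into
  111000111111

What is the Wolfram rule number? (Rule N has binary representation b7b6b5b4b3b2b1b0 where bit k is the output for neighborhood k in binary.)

position 9: 111 → 1  (bit 7 = 1)
position 1: 110 → 1  (bit 6 = 1)
position 7: 101 → 1  (bit 5 = 1)
position 2: 100 → 1  (bit 4 = 1)
position 0: 011 → 1  (bit 3 = 1)
position 6: 010 → 1  (bit 2 = 1)
position 5: 001 → 0  (bit 1 = 0)
position 3: 000 → 0  (bit 0 = 0)
bits b7..b0 = 11111100 = 252

252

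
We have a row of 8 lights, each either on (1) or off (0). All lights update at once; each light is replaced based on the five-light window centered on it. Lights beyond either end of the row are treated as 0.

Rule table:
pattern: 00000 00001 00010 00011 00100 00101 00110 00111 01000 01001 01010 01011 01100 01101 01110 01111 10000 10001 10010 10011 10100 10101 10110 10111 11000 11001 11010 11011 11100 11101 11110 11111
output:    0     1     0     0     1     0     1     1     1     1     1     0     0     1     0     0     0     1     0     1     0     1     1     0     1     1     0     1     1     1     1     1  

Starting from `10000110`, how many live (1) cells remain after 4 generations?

generation 1: 11010101
generation 2: 11011110
generation 3: 11100111
generation 4: 10111101
count of 1: 6

6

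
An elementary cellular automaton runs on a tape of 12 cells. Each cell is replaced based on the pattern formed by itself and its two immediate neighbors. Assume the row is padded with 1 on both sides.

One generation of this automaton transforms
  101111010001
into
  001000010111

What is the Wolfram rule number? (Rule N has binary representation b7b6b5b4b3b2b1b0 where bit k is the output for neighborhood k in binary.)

position 3: 111 → 0  (bit 7 = 0)
position 0: 110 → 0  (bit 6 = 0)
position 1: 101 → 0  (bit 5 = 0)
position 8: 100 → 0  (bit 4 = 0)
position 2: 011 → 1  (bit 3 = 1)
position 7: 010 → 1  (bit 2 = 1)
position 10: 001 → 1  (bit 1 = 1)
position 9: 000 → 1  (bit 0 = 1)
bits b7..b0 = 00001111 = 15

15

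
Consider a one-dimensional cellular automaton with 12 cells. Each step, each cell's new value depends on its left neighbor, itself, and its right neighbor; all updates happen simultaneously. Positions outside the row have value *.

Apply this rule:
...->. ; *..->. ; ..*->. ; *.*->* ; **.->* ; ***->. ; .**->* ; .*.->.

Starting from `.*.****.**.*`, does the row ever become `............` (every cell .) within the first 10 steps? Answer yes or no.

step 1: *.**..******
step 2: ****..*.....
step 3: ...*........
step 4: ............
all cells are . at step 4

yes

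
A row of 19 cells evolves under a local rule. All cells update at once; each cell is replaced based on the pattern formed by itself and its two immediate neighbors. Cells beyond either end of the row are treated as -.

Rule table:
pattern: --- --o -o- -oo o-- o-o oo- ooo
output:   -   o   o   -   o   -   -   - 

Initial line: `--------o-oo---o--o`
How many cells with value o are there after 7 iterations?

-------oo---o-ooooo
------o--o-oo------
-----ooooo---o-----
----o-----o-ooo----
---ooo---oo----o---
--o---o-o--o--ooo--
-ooo-oo-oooooo---o-
count of o: 12

12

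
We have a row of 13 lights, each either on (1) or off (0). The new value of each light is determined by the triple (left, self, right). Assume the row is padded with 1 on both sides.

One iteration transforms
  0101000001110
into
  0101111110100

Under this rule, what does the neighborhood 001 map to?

At position 8 the neighborhood is 001; the next row has 1 there.

1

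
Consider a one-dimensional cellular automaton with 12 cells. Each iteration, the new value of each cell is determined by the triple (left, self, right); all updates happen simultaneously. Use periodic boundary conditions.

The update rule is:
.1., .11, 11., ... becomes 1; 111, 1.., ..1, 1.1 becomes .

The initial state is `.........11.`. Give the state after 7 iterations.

11111111.11.
1......1.11.
1.1111.1.11.
1.1..1.1.11.
1.1..1.1.11.  (fixed point — unchanged through iteration 7)

1.1..1.1.11.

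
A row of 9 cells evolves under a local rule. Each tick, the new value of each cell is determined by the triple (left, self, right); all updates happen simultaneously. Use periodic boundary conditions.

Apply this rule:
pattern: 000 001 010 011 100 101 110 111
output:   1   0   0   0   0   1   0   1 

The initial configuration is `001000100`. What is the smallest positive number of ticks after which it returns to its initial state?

2

100010001
001000100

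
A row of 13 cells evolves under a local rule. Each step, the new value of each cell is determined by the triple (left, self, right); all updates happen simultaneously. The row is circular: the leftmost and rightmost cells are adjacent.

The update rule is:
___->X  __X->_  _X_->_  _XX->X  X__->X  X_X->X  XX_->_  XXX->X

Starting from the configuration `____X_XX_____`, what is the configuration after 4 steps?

XXX__XX_XXXXX
XX_X_X_XXXXXX
X_X_X_XXXXXXX
_X_X_XXXXXXXX

_X_X_XXXXXXXX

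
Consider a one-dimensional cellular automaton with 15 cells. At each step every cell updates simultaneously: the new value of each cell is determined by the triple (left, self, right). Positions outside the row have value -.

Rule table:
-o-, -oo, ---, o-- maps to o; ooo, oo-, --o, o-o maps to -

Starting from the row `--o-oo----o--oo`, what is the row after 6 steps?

o-o-o-ooo-oo-o-
o-o-o-o---o--oo
o-o-o-ooo-oo-o-  (repeats step 1; period 2)
step 6: o-o-o-o---o--oo

o-o-o-o---o--oo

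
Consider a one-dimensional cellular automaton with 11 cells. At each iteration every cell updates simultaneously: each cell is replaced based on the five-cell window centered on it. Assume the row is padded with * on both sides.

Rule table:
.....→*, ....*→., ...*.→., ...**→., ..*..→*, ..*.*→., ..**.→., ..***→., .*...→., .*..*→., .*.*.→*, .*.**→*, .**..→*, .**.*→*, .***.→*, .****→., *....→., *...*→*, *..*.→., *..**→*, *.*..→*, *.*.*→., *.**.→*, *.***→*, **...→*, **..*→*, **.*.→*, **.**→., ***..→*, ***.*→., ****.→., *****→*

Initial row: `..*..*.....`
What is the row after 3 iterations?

.***.*...**

*.*..*..*..
.**..*..*.*
.***.*...**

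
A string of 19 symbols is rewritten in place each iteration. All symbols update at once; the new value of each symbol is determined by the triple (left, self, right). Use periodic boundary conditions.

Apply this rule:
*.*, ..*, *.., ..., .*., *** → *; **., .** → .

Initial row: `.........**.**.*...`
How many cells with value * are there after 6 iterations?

15

iteration 1: *********..*..*****
iteration 2: ********.*****.****
iteration 3: *******.*.***.*.***
iteration 4: ******.***.*.***.**
iteration 5: *****.*.*.***.*.*.*
iteration 6: ****.*****.*.*****.
count of *: 15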